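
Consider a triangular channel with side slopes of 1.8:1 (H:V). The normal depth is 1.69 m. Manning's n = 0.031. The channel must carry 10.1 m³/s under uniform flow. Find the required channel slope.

S = 0.00555

For a triangular section with side slope z = 1.8: A = zy² = 1.8×1.69² = 5.141 m²; P = 2y√(1+z²) = 2×1.69×2.059 = 6.96 m.
Hydraulic radius R = A/P = 5.141/6.96 = 0.7387 m.
From Manning's equation, S = [nQ / (1 A R^(2/3))]² = [0.031 × 10.1 / (1 × 5.141 × 0.7387^(2/3))]² = 0.00555.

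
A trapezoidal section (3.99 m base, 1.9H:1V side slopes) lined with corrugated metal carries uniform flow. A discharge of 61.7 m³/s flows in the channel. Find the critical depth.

y_c = 2.09 m

At critical depth, Q² T / (g A³) = 1, i.e. A³/T = Q²/g = 61.7²/9.81 = 388.1.
Trying y = 2.46 m: A³/T = 725.9 — high.
Trying y = 1.5 m: A³/T = 111.5 — low.
Trying y = 2.09 m: A³/T = 386 — ≈ 388.1.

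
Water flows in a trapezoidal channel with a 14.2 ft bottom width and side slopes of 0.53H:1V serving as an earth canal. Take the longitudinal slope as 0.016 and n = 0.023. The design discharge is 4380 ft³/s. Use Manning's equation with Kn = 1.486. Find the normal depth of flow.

Manning's equation rearranged: A R^(2/3) = nQ / (1.486·√S) = 0.023 × 4380 / (1.486 × √0.016) = 535.9.
At y = 11.5 ft: A R^(2/3) = 753.5 — over.
At y = 9.43 ft: A R^(2/3) = 535.9 — close enough.

y_n = 9.43 ft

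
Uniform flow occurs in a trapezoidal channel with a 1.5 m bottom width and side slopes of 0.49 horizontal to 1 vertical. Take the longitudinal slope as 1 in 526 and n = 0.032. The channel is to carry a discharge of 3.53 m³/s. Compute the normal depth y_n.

y_n = 1.49 m

Manning's equation rearranged: A R^(2/3) = nQ / (1·√S) = 0.032 × 3.53 / (√0.001901) = 2.591.
Try y = 1.78 m: A R^(2/3) = 3.556 — too large.
Try y = 1.16 m: A R^(2/3) = 1.683 — too small.
Try y = 1.49 m: A R^(2/3) = 2.594 — matches.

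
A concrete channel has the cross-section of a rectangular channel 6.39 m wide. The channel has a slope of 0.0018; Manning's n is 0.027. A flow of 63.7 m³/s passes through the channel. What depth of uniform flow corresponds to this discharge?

Manning's equation rearranged: A R^(2/3) = nQ / (1·√S) = 0.027 × 63.7 / (√0.0018) = 40.54.
Trying y = 5.27 m: A R^(2/3) = 53.26 — over.
Trying y = 3.73 m: A R^(2/3) = 34.23 — short.
Trying y = 4.25 m: A R^(2/3) = 40.54 — ≈ 40.54.

y_n = 4.25 m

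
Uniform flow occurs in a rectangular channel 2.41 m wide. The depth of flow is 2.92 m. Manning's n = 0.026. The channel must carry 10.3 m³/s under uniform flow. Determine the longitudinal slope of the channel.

Flow area A = b·y = 2.41 × 2.92 = 7.037 m². Wetted perimeter P = b + 2y = 2.41 + 2×2.92 = 8.25 m.
Hydraulic radius R = A/P = 7.037/8.25 = 0.853 m.
From Manning's equation, S = [nQ / (1 A R^(2/3))]² = [0.026 × 10.3 / (1 × 7.037 × 0.853^(2/3))]² = 0.00179.

S = 0.00179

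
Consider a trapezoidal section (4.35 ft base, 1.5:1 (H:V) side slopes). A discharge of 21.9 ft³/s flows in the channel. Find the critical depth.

At critical depth, Q² T / (g A³) = 1, i.e. A³/T = Q²/g = 21.9²/32.2 = 14.89.
At y = 0.946 ft: A³/T = 22.61 — too large.
At y = 0.834 ft: A³/T = 14.88 — close enough.

y_c = 0.834 ft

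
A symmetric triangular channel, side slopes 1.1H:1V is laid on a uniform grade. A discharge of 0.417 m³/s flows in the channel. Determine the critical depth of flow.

y_c = 0.494 m

At critical depth, Q² T / (g A³) = 1, i.e. A³/T = Q²/g = 0.417²/9.81 = 0.01773.
Try y = 0.562 m: A³/T = 0.03392 — high.
Try y = 0.397 m: A³/T = 0.005966 — low.
Try y = 0.494 m: A³/T = 0.0178 — ≈ 0.01773.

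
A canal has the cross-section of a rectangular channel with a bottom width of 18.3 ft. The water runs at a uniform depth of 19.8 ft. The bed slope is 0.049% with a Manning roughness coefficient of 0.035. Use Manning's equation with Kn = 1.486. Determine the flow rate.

Q = 1160 ft³/s

Flow area A = b·y = 18.3 × 19.8 = 362.3 ft². Wetted perimeter P = b + 2y = 18.3 + 2×19.8 = 57.9 ft.
Hydraulic radius R = A/P = 362.3/57.9 = 6.258 ft.
Manning's equation: Q = (1.486/n) A R^(2/3) S^(1/2) = (1.486/0.035) × 362.3 × 6.258^(2/3) × 0.00049^(1/2) = 1160 ft³/s.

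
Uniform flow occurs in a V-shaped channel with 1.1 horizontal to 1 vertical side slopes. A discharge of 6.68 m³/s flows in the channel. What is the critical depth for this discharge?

At critical depth, Q² T / (g A³) = 1, i.e. A³/T = Q²/g = 6.68²/9.81 = 4.549.
Trying y = 1.21 m: A³/T = 1.569 — too small.
Trying y = 1.7 m: A³/T = 8.59 — too large.
Trying y = 1.5 m: A³/T = 4.594 — ≈ 4.549.

y_c = 1.5 m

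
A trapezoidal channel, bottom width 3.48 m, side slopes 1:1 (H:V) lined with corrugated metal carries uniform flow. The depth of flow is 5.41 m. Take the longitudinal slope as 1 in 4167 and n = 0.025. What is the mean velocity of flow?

V = 1.16 m/s

With bottom width b = 3.48 m and side slope z = 1: A = (b + zy)y = (3.48 + 1×5.41)×5.41 = 48.09 m²; P = b + 2y√(1+z²) = 3.48 + 2×5.41×1.414 = 18.78 m.
Hydraulic radius R = A/P = 48.09/18.78 = 2.561 m.
From Manning's equation, V = (1/n) R^(2/3) S^(1/2) = (1/0.025) × 2.561^(2/3) × 0.00024^(1/2) = 1.16 m/s.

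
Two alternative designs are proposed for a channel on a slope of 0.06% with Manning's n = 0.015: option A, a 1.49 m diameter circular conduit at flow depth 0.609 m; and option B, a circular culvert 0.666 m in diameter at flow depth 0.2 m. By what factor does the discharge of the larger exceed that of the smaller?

Channel A: For a circular section of diameter D = 1.49 m at depth y = 0.609 m, the central angle is θ = 2 arccos(1 − 2y/D) = 2.774 rad. Then A = (D²/8)(θ − sin θ) = 0.6703 m² and P = Dθ/2 = 2.067 m. Hydraulic radius R = A/P = 0.6703/2.067 = 0.3243 m. Q_A = (1/0.015)·0.6703·0.3243^(2/3)·√0.0006 = 0.5167 m³/s.
Channel B: For a circular section of diameter D = 0.666 m at depth y = 0.2 m, the central angle is θ = 2 arccos(1 − 2y/D) = 2.32 rad. Then A = (D²/8)(θ − sin θ) = 0.08802 m² and P = Dθ/2 = 0.7725 m. Hydraulic radius R = A/P = 0.08802/0.7725 = 0.1139 m. Q_B = (1/0.015)·0.08802·0.1139^(2/3)·√0.0006 = 0.03378 m³/s.
The larger discharge is 0.5167 m³/s and the smaller is 0.03378 m³/s; the ratio is 15.3.

15.3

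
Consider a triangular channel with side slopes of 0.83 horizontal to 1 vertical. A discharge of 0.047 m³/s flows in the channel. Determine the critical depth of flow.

y_c = 0.231 m

At critical depth, Q² T / (g A³) = 1, i.e. A³/T = Q²/g = 0.047²/9.81 = 0.0002252.
Try y = 0.255 m: A³/T = 0.0003714 — over.
Try y = 0.203 m: A³/T = 0.0001187 — short.
Try y = 0.231 m: A³/T = 0.0002266 — close enough.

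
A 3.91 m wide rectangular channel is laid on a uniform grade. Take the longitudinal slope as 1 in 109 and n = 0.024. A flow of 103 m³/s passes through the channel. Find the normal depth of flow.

Manning's equation rearranged: A R^(2/3) = nQ / (1·√S) = 0.024 × 103 / (√0.009174) = 25.81.
Try y = 4.2 m: A R^(2/3) = 19.9 — short.
Try y = 6 m: A R^(2/3) = 30.39 — over.
Try y = 5.22 m: A R^(2/3) = 25.81 — matches.

y_n = 5.22 m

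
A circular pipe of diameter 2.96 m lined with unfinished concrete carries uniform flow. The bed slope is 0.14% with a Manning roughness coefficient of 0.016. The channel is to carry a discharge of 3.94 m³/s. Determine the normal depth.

Manning's equation rearranged: A R^(2/3) = nQ / (1·√S) = 0.016 × 3.94 / (√0.0014) = 1.685.
At y = 0.841 m: A R^(2/3) = 0.9919 — too small.
At y = 1.11 m: A R^(2/3) = 1.684 — matches.

y_n = 1.11 m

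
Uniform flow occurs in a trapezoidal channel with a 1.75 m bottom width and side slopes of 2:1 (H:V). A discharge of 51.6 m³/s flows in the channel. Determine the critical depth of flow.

At critical depth, Q² T / (g A³) = 1, i.e. A³/T = Q²/g = 51.6²/9.81 = 271.4.
At y = 2.7 m: A³/T = 573.3 — high.
At y = 1.59 m: A³/T = 59.39 — low.
At y = 2.28 m: A³/T = 273.9 — matches.

y_c = 2.28 m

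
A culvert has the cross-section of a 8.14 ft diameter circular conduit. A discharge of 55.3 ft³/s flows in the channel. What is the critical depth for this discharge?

At critical depth, Q² T / (g A³) = 1, i.e. A³/T = Q²/g = 55.3²/32.2 = 94.97.
Try y = 1.46 ft: A³/T = 40.75 — low.
Try y = 2.2 ft: A³/T = 202.4 — high.
Try y = 1.81 ft: A³/T = 94.56 — ≈ 94.97.

y_c = 1.81 ft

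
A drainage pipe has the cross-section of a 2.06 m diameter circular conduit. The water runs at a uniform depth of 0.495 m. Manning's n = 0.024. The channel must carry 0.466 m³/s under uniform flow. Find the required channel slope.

For a circular section of diameter D = 2.06 m at depth y = 0.495 m, the central angle is θ = 2 arccos(1 − 2y/D) = 2.049 rad. Then A = (D²/8)(θ − sin θ) = 0.6161 m² and P = Dθ/2 = 2.111 m.
Hydraulic radius R = A/P = 0.6161/2.111 = 0.2919 m.
From Manning's equation, S = [nQ / (1 A R^(2/3))]² = [0.024 × 0.466 / (1 × 0.6161 × 0.2919^(2/3))]² = 0.0017.

S = 0.0017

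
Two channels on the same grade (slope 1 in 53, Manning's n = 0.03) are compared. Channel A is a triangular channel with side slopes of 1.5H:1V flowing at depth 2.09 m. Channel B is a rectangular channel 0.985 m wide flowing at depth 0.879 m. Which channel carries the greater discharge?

channel A

Channel A: For a triangular section with side slope z = 1.5: A = zy² = 1.5×2.09² = 6.552 m²; P = 2y√(1+z²) = 2×2.09×1.803 = 7.536 m. Hydraulic radius R = A/P = 6.552/7.536 = 0.8695 m. Q_A = (1/0.03)·6.552·0.8695^(2/3)·√0.01887 = 27.33 m³/s.
Channel B: Flow area A = b·y = 0.985 × 0.879 = 0.8658 m². Wetted perimeter P = b + 2y = 0.985 + 2×0.879 = 2.743 m. Hydraulic radius R = A/P = 0.8658/2.743 = 0.3156 m. Q_B = (1/0.03)·0.8658·0.3156^(2/3)·√0.01887 = 1.838 m³/s.
Q_A = 27.33 m³/s vs Q_B = 1.838 m³/s, so channel A carries more.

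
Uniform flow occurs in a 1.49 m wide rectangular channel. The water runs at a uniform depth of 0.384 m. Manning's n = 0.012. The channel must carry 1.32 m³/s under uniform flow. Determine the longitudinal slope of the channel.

Flow area A = b·y = 1.49 × 0.384 = 0.5722 m². Wetted perimeter P = b + 2y = 1.49 + 2×0.384 = 2.258 m.
Hydraulic radius R = A/P = 0.5722/2.258 = 0.2534 m.
From Manning's equation, S = [nQ / (1 A R^(2/3))]² = [0.012 × 1.32 / (1 × 0.5722 × 0.2534^(2/3))]² = 0.00478.

S = 0.00478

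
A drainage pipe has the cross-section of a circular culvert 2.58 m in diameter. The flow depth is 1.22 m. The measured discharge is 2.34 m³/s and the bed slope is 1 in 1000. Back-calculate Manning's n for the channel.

n = 0.024

For a circular section of diameter D = 2.58 m at depth y = 1.22 m, the central angle is θ = 2 arccos(1 − 2y/D) = 3.033 rad. Then A = (D²/8)(θ − sin θ) = 2.433 m² and P = Dθ/2 = 3.913 m.
Hydraulic radius R = A/P = 2.433/3.913 = 0.622 m.
Rearranging Manning's equation: n = (1/Q) A R^(2/3) S^(1/2) = (1/2.34) × 2.433 × 0.622^(2/3) × √0.001 = 0.024.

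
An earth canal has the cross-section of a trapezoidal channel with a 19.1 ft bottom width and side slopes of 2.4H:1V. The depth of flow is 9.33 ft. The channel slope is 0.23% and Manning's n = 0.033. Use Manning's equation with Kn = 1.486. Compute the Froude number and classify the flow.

With bottom width b = 19.1 ft and side slope z = 2.4: A = (b + zy)y = (19.1 + 2.4×9.33)×9.33 = 387.1 ft²; P = b + 2y√(1+z²) = 19.1 + 2×9.33×2.6 = 67.62 ft.
Hydraulic radius R = A/P = 387.1/67.62 = 5.725 ft.
V = (1.486/n) R^(2/3) √S = (1.486/0.033) × 5.725^(2/3) × √0.0023 = 6.911 ft/s. Hydraulic depth D_h = A/T = 387.1/63.88 = 6.06 ft.
Froude number Fr = V/√(g·D_h) = 6.911/√(32.2×6.06) = 0.495, which is less than 1, so the flow is subcritical.

subcritical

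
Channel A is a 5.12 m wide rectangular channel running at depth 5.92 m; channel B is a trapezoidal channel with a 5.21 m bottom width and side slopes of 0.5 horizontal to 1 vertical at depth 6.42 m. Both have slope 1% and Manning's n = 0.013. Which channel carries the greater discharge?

channel B

Channel A: Flow area A = b·y = 5.12 × 5.92 = 30.31 m². Wetted perimeter P = b + 2y = 5.12 + 2×5.92 = 16.96 m. Hydraulic radius R = A/P = 30.31/16.96 = 1.787 m. Q_A = (1/0.013)·30.31·1.787^(2/3)·√0.01 = 343.4 m³/s.
Channel B: With bottom width b = 5.21 m and side slope z = 0.5: A = (b + zy)y = (5.21 + 0.5×6.42)×6.42 = 54.06 m²; P = b + 2y√(1+z²) = 5.21 + 2×6.42×1.118 = 19.57 m. Hydraulic radius R = A/P = 54.06/19.57 = 2.763 m. Q_B = (1/0.013)·54.06·2.763^(2/3)·√0.01 = 818.7 m³/s.
Q_A = 343.4 m³/s vs Q_B = 818.7 m³/s, so channel B carries more.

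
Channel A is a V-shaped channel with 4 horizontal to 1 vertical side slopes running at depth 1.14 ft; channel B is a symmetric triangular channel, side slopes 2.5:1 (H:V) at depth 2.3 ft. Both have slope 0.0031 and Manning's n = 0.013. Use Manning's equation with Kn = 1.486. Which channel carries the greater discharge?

channel B

Channel A: For a triangular section with side slope z = 4: A = zy² = 4×1.14² = 5.198 ft²; P = 2y√(1+z²) = 2×1.14×4.123 = 9.401 ft. Hydraulic radius R = A/P = 5.198/9.401 = 0.553 ft. Q_A = (1.486/0.013)·5.198·0.553^(2/3)·√0.0031 = 22.29 ft³/s.
Channel B: For a triangular section with side slope z = 2.5: A = zy² = 2.5×2.3² = 13.22 ft²; P = 2y√(1+z²) = 2×2.3×2.693 = 12.39 ft. Hydraulic radius R = A/P = 13.22/12.39 = 1.068 ft. Q_B = (1.486/0.013)·13.22·1.068^(2/3)·√0.0031 = 87.93 ft³/s.
Q_A = 22.29 ft³/s vs Q_B = 87.93 ft³/s, so channel B carries more.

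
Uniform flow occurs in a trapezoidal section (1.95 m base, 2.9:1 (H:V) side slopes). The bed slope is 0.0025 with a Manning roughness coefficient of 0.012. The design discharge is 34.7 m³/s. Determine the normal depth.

Manning's equation rearranged: A R^(2/3) = nQ / (1·√S) = 0.012 × 34.7 / (√0.0025) = 8.328.
At y = 1.89 m: A R^(2/3) = 14.39 — too large.
At y = 1.26 m: A R^(2/3) = 5.722 — too small.
At y = 1.49 m: A R^(2/3) = 8.335 — ≈ 8.328.

y_n = 1.49 m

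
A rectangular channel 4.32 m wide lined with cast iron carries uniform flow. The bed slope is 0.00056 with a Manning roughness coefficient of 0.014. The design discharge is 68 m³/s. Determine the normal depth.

Manning's equation rearranged: A R^(2/3) = nQ / (1·√S) = 0.014 × 68 / (√0.00056) = 40.23.
Try y = 7.43 m: A R^(2/3) = 45.24 — too large.
Try y = 5.9 m: A R^(2/3) = 34.59 — too small.
Try y = 6.71 m: A R^(2/3) = 40.21 — ≈ 40.23.

y_n = 6.71 m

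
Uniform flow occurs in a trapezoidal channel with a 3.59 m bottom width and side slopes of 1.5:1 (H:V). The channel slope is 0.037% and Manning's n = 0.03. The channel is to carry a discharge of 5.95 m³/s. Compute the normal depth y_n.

y_n = 1.56 m

Manning's equation rearranged: A R^(2/3) = nQ / (1·√S) = 0.03 × 5.95 / (√0.00037) = 9.28.
Try y = 1.17 m: A R^(2/3) = 5.393 — short.
Try y = 1.78 m: A R^(2/3) = 11.97 — over.
Try y = 1.56 m: A R^(2/3) = 9.275 — matches.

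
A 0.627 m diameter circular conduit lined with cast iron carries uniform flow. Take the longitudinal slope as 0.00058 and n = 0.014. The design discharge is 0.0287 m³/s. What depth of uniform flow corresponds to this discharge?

y_n = 0.183 m

Manning's equation rearranged: A R^(2/3) = nQ / (1·√S) = 0.014 × 0.0287 / (√0.00058) = 0.01668.
At y = 0.218 m: A R^(2/3) = 0.02331 — high.
At y = 0.147 m: A R^(2/3) = 0.01082 — low.
At y = 0.183 m: A R^(2/3) = 0.01667 — matches.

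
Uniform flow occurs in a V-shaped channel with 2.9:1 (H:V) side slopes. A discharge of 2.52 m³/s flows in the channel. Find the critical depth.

At critical depth, Q² T / (g A³) = 1, i.e. A³/T = Q²/g = 2.52²/9.81 = 0.6473.
Trying y = 0.868 m: A³/T = 2.072 — over.
Trying y = 0.505 m: A³/T = 0.1381 — short.
Trying y = 0.688 m: A³/T = 0.6482 — ≈ 0.6473.

y_c = 0.688 m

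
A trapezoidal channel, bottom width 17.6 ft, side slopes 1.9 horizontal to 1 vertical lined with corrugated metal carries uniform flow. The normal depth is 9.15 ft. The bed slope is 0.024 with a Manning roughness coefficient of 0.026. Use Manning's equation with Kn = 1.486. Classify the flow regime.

supercritical

With bottom width b = 17.6 ft and side slope z = 1.9: A = (b + zy)y = (17.6 + 1.9×9.15)×9.15 = 320.1 ft²; P = b + 2y√(1+z²) = 17.6 + 2×9.15×2.147 = 56.89 ft.
Hydraulic radius R = A/P = 320.1/56.89 = 5.627 ft.
V = (1.486/n) R^(2/3) √S = (1.486/0.026) × 5.627^(2/3) × √0.024 = 28.01 ft/s. Hydraulic depth D_h = A/T = 320.1/52.37 = 6.113 ft.
Froude number Fr = V/√(g·D_h) = 28.01/√(32.2×6.113) = 2, which is greater than 1, so the flow is supercritical.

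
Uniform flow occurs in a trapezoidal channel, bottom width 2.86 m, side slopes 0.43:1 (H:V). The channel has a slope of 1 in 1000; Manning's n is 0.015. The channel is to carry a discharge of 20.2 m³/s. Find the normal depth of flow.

y_n = 2.3 m

Manning's equation rearranged: A R^(2/3) = nQ / (1·√S) = 0.015 × 20.2 / (√0.001) = 9.582.
At y = 2.73 m: A R^(2/3) = 12.79 — too large.
At y = 1.59 m: A R^(2/3) = 5.218 — too small.
At y = 2.3 m: A R^(2/3) = 9.577 — matches.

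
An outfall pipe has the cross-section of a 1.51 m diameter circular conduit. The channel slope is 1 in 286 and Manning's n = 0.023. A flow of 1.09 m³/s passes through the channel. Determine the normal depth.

Manning's equation rearranged: A R^(2/3) = nQ / (1·√S) = 0.023 × 1.09 / (√0.003497) = 0.424.
Try y = 0.602 m: A R^(2/3) = 0.3133 — low.
Try y = 0.875 m: A R^(2/3) = 0.5954 — high.
Try y = 0.713 m: A R^(2/3) = 0.4239 — ≈ 0.424.

y_n = 0.713 m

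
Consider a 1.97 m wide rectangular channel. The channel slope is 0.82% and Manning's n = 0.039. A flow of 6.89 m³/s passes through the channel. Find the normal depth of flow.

y_n = 1.99 m

Manning's equation rearranged: A R^(2/3) = nQ / (1·√S) = 0.039 × 6.89 / (√0.0082) = 2.967.
Trying y = 2.22 m: A R^(2/3) = 3.389 — high.
Trying y = 1.69 m: A R^(2/3) = 2.427 — low.
Trying y = 1.99 m: A R^(2/3) = 2.968 — matches.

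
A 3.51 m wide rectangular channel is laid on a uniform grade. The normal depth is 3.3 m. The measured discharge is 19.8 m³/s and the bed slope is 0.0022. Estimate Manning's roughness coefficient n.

n = 0.03

Flow area A = b·y = 3.51 × 3.3 = 11.58 m². Wetted perimeter P = b + 2y = 3.51 + 2×3.3 = 10.11 m.
Hydraulic radius R = A/P = 11.58/10.11 = 1.146 m.
Rearranging Manning's equation: n = (1/Q) A R^(2/3) S^(1/2) = (1/19.8) × 11.58 × 1.146^(2/3) × √0.0022 = 0.03.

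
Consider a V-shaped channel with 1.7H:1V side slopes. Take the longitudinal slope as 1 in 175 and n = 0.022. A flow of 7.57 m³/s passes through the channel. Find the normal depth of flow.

y_n = 1.36 m

Manning's equation rearranged: A R^(2/3) = nQ / (1·√S) = 0.022 × 7.57 / (√0.005714) = 2.203.
At y = 1 m: A R^(2/3) = 0.9699 — short.
At y = 1.58 m: A R^(2/3) = 3.285 — over.
At y = 1.36 m: A R^(2/3) = 2.202 — ≈ 2.203.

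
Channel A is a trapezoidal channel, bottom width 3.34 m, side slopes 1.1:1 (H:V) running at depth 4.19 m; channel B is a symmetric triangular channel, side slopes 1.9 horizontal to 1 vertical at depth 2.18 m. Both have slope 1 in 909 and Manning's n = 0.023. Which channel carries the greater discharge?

Channel A: With bottom width b = 3.34 m and side slope z = 1.1: A = (b + zy)y = (3.34 + 1.1×4.19)×4.19 = 33.31 m²; P = b + 2y√(1+z²) = 3.34 + 2×4.19×1.487 = 15.8 m. Hydraulic radius R = A/P = 33.31/15.8 = 2.108 m. Q_A = (1/0.023)·33.31·2.108^(2/3)·√0.0011 = 78.97 m³/s.
Channel B: For a triangular section with side slope z = 1.9: A = zy² = 1.9×2.18² = 9.03 m²; P = 2y√(1+z²) = 2×2.18×2.147 = 9.361 m. Hydraulic radius R = A/P = 9.03/9.361 = 0.9646 m. Q_B = (1/0.023)·9.03·0.9646^(2/3)·√0.0011 = 12.71 m³/s.
Q_A = 78.97 m³/s vs Q_B = 12.71 m³/s, so channel A carries more.

channel A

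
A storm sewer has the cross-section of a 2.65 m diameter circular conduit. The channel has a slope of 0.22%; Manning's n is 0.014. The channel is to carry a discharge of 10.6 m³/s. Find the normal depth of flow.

Manning's equation rearranged: A R^(2/3) = nQ / (1·√S) = 0.014 × 10.6 / (√0.0022) = 3.164.
At y = 1.49 m: A R^(2/3) = 2.544 — low.
At y = 1.72 m: A R^(2/3) = 3.164 — ≈ 3.164.

y_n = 1.72 m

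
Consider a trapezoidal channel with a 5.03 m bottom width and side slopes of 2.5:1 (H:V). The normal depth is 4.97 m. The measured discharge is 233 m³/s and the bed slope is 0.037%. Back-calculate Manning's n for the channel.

With bottom width b = 5.03 m and side slope z = 2.5: A = (b + zy)y = (5.03 + 2.5×4.97)×4.97 = 86.75 m²; P = b + 2y√(1+z²) = 5.03 + 2×4.97×2.693 = 31.79 m.
Hydraulic radius R = A/P = 86.75/31.79 = 2.729 m.
Rearranging Manning's equation: n = (1/Q) A R^(2/3) S^(1/2) = (1/233) × 86.75 × 2.729^(2/3) × √0.00037 = 0.014.

n = 0.014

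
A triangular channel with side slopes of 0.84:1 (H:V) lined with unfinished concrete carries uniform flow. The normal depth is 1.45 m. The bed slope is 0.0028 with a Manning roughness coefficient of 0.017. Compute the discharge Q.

For a triangular section with side slope z = 0.84: A = zy² = 0.84×1.45² = 1.766 m²; P = 2y√(1+z²) = 2×1.45×1.306 = 3.787 m.
Hydraulic radius R = A/P = 1.766/3.787 = 0.4663 m.
Manning's equation: Q = (1/n) A R^(2/3) S^(1/2) = (1/0.017) × 1.766 × 0.4663^(2/3) × 0.0028^(1/2) = 3.31 m³/s.

Q = 3.31 m³/s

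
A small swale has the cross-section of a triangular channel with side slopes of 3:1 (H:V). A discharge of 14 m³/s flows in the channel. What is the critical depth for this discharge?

y_c = 1.35 m

At critical depth, Q² T / (g A³) = 1, i.e. A³/T = Q²/g = 14²/9.81 = 19.98.
Trying y = 1.21 m: A³/T = 11.67 — too small.
Trying y = 1.49 m: A³/T = 33.05 — too large.
Trying y = 1.35 m: A³/T = 20.18 — close enough.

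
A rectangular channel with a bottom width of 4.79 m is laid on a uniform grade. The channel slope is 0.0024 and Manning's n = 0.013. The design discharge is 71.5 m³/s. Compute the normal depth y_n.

y_n = 3.21 m

Manning's equation rearranged: A R^(2/3) = nQ / (1·√S) = 0.013 × 71.5 / (√0.0024) = 18.97.
Try y = 2.78 m: A R^(2/3) = 15.75 — short.
Try y = 3.21 m: A R^(2/3) = 18.98 — ≈ 18.97.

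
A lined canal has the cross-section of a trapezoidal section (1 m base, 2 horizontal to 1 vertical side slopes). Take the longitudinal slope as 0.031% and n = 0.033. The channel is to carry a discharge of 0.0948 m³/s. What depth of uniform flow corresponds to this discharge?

y_n = 0.31 m

Manning's equation rearranged: A R^(2/3) = nQ / (1·√S) = 0.033 × 0.0948 / (√0.00031) = 0.1777.
Trying y = 0.379 m: A R^(2/3) = 0.2625 — too large.
Trying y = 0.217 m: A R^(2/3) = 0.09092 — too small.
Trying y = 0.31 m: A R^(2/3) = 0.1777 — close enough.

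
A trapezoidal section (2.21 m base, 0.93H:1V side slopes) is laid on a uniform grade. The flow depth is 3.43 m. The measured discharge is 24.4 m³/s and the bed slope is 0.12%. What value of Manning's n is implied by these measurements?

With bottom width b = 2.21 m and side slope z = 0.93: A = (b + zy)y = (2.21 + 0.93×3.43)×3.43 = 18.52 m²; P = b + 2y√(1+z²) = 2.21 + 2×3.43×1.366 = 11.58 m.
Hydraulic radius R = A/P = 18.52/11.58 = 1.6 m.
Rearranging Manning's equation: n = (1/Q) A R^(2/3) S^(1/2) = (1/24.4) × 18.52 × 1.6^(2/3) × √0.0012 = 0.036.

n = 0.036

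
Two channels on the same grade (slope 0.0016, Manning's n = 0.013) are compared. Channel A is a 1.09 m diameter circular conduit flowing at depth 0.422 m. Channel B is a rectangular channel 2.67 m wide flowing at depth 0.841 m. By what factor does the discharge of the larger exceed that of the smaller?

Channel A: For a circular section of diameter D = 1.09 m at depth y = 0.422 m, the central angle is θ = 2 arccos(1 − 2y/D) = 2.686 rad. Then A = (D²/8)(θ − sin θ) = 0.3336 m² and P = Dθ/2 = 1.464 m. Hydraulic radius R = A/P = 0.3336/1.464 = 0.2279 m. Q_A = (1/0.013)·0.3336·0.2279^(2/3)·√0.0016 = 0.383 m³/s.
Channel B: Flow area A = b·y = 2.67 × 0.841 = 2.245 m². Wetted perimeter P = b + 2y = 2.67 + 2×0.841 = 4.352 m. Hydraulic radius R = A/P = 2.245/4.352 = 0.516 m. Q_B = (1/0.013)·2.245·0.516^(2/3)·√0.0016 = 4.445 m³/s.
The larger discharge is 4.445 m³/s and the smaller is 0.383 m³/s; the ratio is 11.6.

11.6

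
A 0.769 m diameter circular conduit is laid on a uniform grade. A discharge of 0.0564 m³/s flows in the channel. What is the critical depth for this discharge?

At critical depth, Q² T / (g A³) = 1, i.e. A³/T = Q²/g = 0.0564²/9.81 = 0.0003243.
Trying y = 0.0978 m: A³/T = 0.00007919 — short.
Trying y = 0.163 m: A³/T = 0.0005901 — over.
Trying y = 0.14 m: A³/T = 0.0003251 — close enough.

y_c = 0.14 m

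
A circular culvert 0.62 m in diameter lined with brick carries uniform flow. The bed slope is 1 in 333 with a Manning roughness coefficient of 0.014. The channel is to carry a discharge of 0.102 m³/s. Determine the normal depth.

y_n = 0.232 m

Manning's equation rearranged: A R^(2/3) = nQ / (1·√S) = 0.014 × 0.102 / (√0.003003) = 0.02606.
Trying y = 0.286 m: A R^(2/3) = 0.0379 — over.
Trying y = 0.232 m: A R^(2/3) = 0.02596 — close enough.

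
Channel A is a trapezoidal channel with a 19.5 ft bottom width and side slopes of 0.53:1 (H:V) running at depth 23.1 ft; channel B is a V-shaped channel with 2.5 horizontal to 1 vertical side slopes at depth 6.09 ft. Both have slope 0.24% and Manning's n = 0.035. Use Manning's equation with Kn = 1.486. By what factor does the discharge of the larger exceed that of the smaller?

Channel A: With bottom width b = 19.5 ft and side slope z = 0.53: A = (b + zy)y = (19.5 + 0.53×23.1)×23.1 = 733.3 ft²; P = b + 2y√(1+z²) = 19.5 + 2×23.1×1.132 = 71.79 ft. Hydraulic radius R = A/P = 733.3/71.79 = 10.21 ft. Q_A = (1.486/0.035)·733.3·10.21^(2/3)·√0.0024 = 7180 ft³/s.
Channel B: For a triangular section with side slope z = 2.5: A = zy² = 2.5×6.09² = 92.72 ft²; P = 2y√(1+z²) = 2×6.09×2.693 = 32.8 ft. Hydraulic radius R = A/P = 92.72/32.8 = 2.827 ft. Q_B = (1.486/0.035)·92.72·2.827^(2/3)·√0.0024 = 385.6 ft³/s.
The larger discharge is 7180 ft³/s and the smaller is 385.6 ft³/s; the ratio is 18.6.

18.6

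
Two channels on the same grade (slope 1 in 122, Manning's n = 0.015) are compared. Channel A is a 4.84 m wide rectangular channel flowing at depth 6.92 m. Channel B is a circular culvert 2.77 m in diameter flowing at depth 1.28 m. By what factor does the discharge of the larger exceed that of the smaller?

24

Channel A: Flow area A = b·y = 4.84 × 6.92 = 33.49 m². Wetted perimeter P = b + 2y = 4.84 + 2×6.92 = 18.68 m. Hydraulic radius R = A/P = 33.49/18.68 = 1.793 m. Q_A = (1/0.015)·33.49·1.793^(2/3)·√0.008197 = 298.4 m³/s.
Channel B: For a circular section of diameter D = 2.77 m at depth y = 1.28 m, the central angle is θ = 2 arccos(1 − 2y/D) = 2.99 rad. Then A = (D²/8)(θ − sin θ) = 2.723 m² and P = Dθ/2 = 4.141 m. Hydraulic radius R = A/P = 2.723/4.141 = 0.6575 m. Q_B = (1/0.015)·2.723·0.6575^(2/3)·√0.008197 = 12.43 m³/s.
The larger discharge is 298.4 m³/s and the smaller is 12.43 m³/s; the ratio is 24.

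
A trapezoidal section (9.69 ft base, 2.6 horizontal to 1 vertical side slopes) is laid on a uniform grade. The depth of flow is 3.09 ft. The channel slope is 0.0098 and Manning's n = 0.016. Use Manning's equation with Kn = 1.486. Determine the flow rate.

With bottom width b = 9.69 ft and side slope z = 2.6: A = (b + zy)y = (9.69 + 2.6×3.09)×3.09 = 54.77 ft²; P = b + 2y√(1+z²) = 9.69 + 2×3.09×2.786 = 26.91 ft.
Hydraulic radius R = A/P = 54.77/26.91 = 2.036 ft.
Manning's equation: Q = (1.486/n) A R^(2/3) S^(1/2) = (1.486/0.016) × 54.77 × 2.036^(2/3) × 0.0098^(1/2) = 809 ft³/s.

Q = 809 ft³/s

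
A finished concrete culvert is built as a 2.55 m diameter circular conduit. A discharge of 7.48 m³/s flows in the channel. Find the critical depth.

At critical depth, Q² T / (g A³) = 1, i.e. A³/T = Q²/g = 7.48²/9.81 = 5.703.
Try y = 1.06 m: A³/T = 3.221 — short.
Try y = 1.54 m: A³/T = 13.44 — over.
Try y = 1.23 m: A³/T = 5.692 — matches.

y_c = 1.23 m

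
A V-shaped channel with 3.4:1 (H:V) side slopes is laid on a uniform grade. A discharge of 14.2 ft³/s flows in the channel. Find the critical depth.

At critical depth, Q² T / (g A³) = 1, i.e. A³/T = Q²/g = 14.2²/32.2 = 6.262.
Trying y = 0.875 ft: A³/T = 2.965 — low.
Trying y = 1.02 ft: A³/T = 6.382 — close enough.

y_c = 1.02 ft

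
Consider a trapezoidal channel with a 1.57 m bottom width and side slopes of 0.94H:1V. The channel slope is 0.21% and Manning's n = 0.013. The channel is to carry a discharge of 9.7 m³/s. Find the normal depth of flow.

Manning's equation rearranged: A R^(2/3) = nQ / (1·√S) = 0.013 × 9.7 / (√0.0021) = 2.752.
Try y = 1.48 m: A R^(2/3) = 3.708 — over.
Try y = 1.01 m: A R^(2/3) = 1.782 — short.
Try y = 1.27 m: A R^(2/3) = 2.752 — close enough.

y_n = 1.27 m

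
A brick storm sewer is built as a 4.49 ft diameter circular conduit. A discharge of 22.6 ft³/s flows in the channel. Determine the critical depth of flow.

At critical depth, Q² T / (g A³) = 1, i.e. A³/T = Q²/g = 22.6²/32.2 = 15.86.
Try y = 1.59 ft: A³/T = 29.42 — too large.
Try y = 1.07 ft: A³/T = 6.329 — too small.
Try y = 1.36 ft: A³/T = 16.08 — matches.

y_c = 1.36 ft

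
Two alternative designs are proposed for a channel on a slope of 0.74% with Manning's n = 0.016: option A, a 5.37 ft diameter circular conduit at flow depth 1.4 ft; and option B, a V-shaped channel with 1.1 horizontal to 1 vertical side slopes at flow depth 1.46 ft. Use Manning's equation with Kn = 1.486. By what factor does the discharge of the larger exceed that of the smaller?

2.64

Channel A: For a circular section of diameter D = 5.37 ft at depth y = 1.4 ft, the central angle is θ = 2 arccos(1 − 2y/D) = 2.144 rad. Then A = (D²/8)(θ − sin θ) = 4.697 ft² and P = Dθ/2 = 5.755 ft. Hydraulic radius R = A/P = 4.697/5.755 = 0.8161 ft. Q_A = (1.486/0.016)·4.697·0.8161^(2/3)·√0.0074 = 32.77 ft³/s.
Channel B: For a triangular section with side slope z = 1.1: A = zy² = 1.1×1.46² = 2.345 ft²; P = 2y√(1+z²) = 2×1.46×1.487 = 4.341 ft. Hydraulic radius R = A/P = 2.345/4.341 = 0.5402 ft. Q_B = (1.486/0.016)·2.345·0.5402^(2/3)·√0.0074 = 12.42 ft³/s.
The larger discharge is 32.77 ft³/s and the smaller is 12.42 ft³/s; the ratio is 2.64.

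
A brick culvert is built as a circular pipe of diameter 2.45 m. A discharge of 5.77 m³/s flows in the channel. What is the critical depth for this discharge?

At critical depth, Q² T / (g A³) = 1, i.e. A³/T = Q²/g = 5.77²/9.81 = 3.394.
At y = 0.744 m: A³/T = 0.7857 — too small.
At y = 1.37 m: A³/T = 8.195 — too large.
At y = 1.09 m: A³/T = 3.421 — matches.

y_c = 1.09 m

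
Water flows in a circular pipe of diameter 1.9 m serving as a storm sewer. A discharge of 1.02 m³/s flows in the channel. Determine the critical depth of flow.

y_c = 0.478 m

At critical depth, Q² T / (g A³) = 1, i.e. A³/T = Q²/g = 1.02²/9.81 = 0.1061.
Trying y = 0.396 m: A³/T = 0.05086 — short.
Trying y = 0.516 m: A³/T = 0.1429 — over.
Trying y = 0.478 m: A³/T = 0.1061 — close enough.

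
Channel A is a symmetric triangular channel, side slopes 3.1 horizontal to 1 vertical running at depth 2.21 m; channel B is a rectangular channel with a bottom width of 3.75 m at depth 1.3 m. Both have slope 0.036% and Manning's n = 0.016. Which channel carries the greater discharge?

Channel A: For a triangular section with side slope z = 3.1: A = zy² = 3.1×2.21² = 15.14 m²; P = 2y√(1+z²) = 2×2.21×3.257 = 14.4 m. Hydraulic radius R = A/P = 15.14/14.4 = 1.052 m. Q_A = (1/0.016)·15.14·1.052^(2/3)·√0.00036 = 18.57 m³/s.
Channel B: Flow area A = b·y = 3.75 × 1.3 = 4.875 m². Wetted perimeter P = b + 2y = 3.75 + 2×1.3 = 6.35 m. Hydraulic radius R = A/P = 4.875/6.35 = 0.7677 m. Q_B = (1/0.016)·4.875·0.7677^(2/3)·√0.00036 = 4.847 m³/s.
Q_A = 18.57 m³/s vs Q_B = 4.847 m³/s, so channel A carries more.

channel A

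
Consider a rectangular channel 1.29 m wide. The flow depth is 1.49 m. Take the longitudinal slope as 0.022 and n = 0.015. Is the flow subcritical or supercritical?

supercritical

Flow area A = b·y = 1.29 × 1.49 = 1.922 m². Wetted perimeter P = b + 2y = 1.29 + 2×1.49 = 4.27 m.
Hydraulic radius R = A/P = 1.922/4.27 = 0.4501 m.
V = (1/n) R^(2/3) √S = (1/0.015) × 0.4501^(2/3) × √0.022 = 5.808 m/s. Hydraulic depth D_h = A/T = 1.922/1.29 = 1.49 m.
Froude number Fr = V/√(g·D_h) = 5.808/√(9.81×1.49) = 1.52, which is greater than 1, so the flow is supercritical.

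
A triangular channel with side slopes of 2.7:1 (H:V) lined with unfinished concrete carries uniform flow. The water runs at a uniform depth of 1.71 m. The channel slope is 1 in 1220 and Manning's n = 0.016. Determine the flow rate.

Q = 12.2 m³/s

For a triangular section with side slope z = 2.7: A = zy² = 2.7×1.71² = 7.895 m²; P = 2y√(1+z²) = 2×1.71×2.879 = 9.847 m.
Hydraulic radius R = A/P = 7.895/9.847 = 0.8018 m.
Manning's equation: Q = (1/n) A R^(2/3) S^(1/2) = (1/0.016) × 7.895 × 0.8018^(2/3) × 0.0008197^(1/2) = 12.2 m³/s.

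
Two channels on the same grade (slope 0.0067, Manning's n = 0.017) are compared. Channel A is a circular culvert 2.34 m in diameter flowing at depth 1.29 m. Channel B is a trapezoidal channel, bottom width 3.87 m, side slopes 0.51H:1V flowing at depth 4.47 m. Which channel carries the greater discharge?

channel B

Channel A: For a circular section of diameter D = 2.34 m at depth y = 1.29 m, the central angle is θ = 2 arccos(1 − 2y/D) = 3.347 rad. Then A = (D²/8)(θ − sin θ) = 2.431 m² and P = Dθ/2 = 3.916 m. Hydraulic radius R = A/P = 2.431/3.916 = 0.6207 m. Q_A = (1/0.017)·2.431·0.6207^(2/3)·√0.0067 = 8.515 m³/s.
Channel B: With bottom width b = 3.87 m and side slope z = 0.51: A = (b + zy)y = (3.87 + 0.51×4.47)×4.47 = 27.49 m²; P = b + 2y√(1+z²) = 3.87 + 2×4.47×1.123 = 13.91 m. Hydraulic radius R = A/P = 27.49/13.91 = 1.977 m. Q_B = (1/0.017)·27.49·1.977^(2/3)·√0.0067 = 208.5 m³/s.
Q_A = 8.515 m³/s vs Q_B = 208.5 m³/s, so channel B carries more.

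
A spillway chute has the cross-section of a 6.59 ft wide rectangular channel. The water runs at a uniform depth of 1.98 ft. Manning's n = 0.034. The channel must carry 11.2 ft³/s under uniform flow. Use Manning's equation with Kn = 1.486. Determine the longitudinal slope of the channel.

Flow area A = b·y = 6.59 × 1.98 = 13.05 ft². Wetted perimeter P = b + 2y = 6.59 + 2×1.98 = 10.55 ft.
Hydraulic radius R = A/P = 13.05/10.55 = 1.237 ft.
From Manning's equation, S = [nQ / (1.486 A R^(2/3))]² = [0.034 × 11.2 / (1.486 × 13.05 × 1.237^(2/3))]² = 0.000291.

S = 0.000291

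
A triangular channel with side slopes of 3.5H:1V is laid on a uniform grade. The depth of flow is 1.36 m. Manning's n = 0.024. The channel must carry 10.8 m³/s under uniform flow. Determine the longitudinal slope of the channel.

For a triangular section with side slope z = 3.5: A = zy² = 3.5×1.36² = 6.474 m²; P = 2y√(1+z²) = 2×1.36×3.64 = 9.901 m.
Hydraulic radius R = A/P = 6.474/9.901 = 0.6538 m.
From Manning's equation, S = [nQ / (1 A R^(2/3))]² = [0.024 × 10.8 / (1 × 6.474 × 0.6538^(2/3))]² = 0.00283.

S = 0.00283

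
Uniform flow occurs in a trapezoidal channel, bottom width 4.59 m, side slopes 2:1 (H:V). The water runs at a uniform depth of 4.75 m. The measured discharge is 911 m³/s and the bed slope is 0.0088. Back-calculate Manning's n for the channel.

With bottom width b = 4.59 m and side slope z = 2: A = (b + zy)y = (4.59 + 2×4.75)×4.75 = 66.93 m²; P = b + 2y√(1+z²) = 4.59 + 2×4.75×2.236 = 25.83 m.
Hydraulic radius R = A/P = 66.93/25.83 = 2.591 m.
Rearranging Manning's equation: n = (1/Q) A R^(2/3) S^(1/2) = (1/911) × 66.93 × 2.591^(2/3) × √0.0088 = 0.013.

n = 0.013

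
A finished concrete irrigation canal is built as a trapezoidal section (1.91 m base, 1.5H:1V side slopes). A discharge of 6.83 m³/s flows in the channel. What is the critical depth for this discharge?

At critical depth, Q² T / (g A³) = 1, i.e. A³/T = Q²/g = 6.83²/9.81 = 4.755.
At y = 1.05 m: A³/T = 9.683 — too large.
At y = 0.866 m: A³/T = 4.761 — ≈ 4.755.

y_c = 0.866 m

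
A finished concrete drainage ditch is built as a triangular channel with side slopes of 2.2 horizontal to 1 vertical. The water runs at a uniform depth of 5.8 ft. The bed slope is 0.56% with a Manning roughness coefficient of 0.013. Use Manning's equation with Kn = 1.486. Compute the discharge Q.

For a triangular section with side slope z = 2.2: A = zy² = 2.2×5.8² = 74.01 ft²; P = 2y√(1+z²) = 2×5.8×2.417 = 28.03 ft.
Hydraulic radius R = A/P = 74.01/28.03 = 2.64 ft.
Manning's equation: Q = (1.486/n) A R^(2/3) S^(1/2) = (1.486/0.013) × 74.01 × 2.64^(2/3) × 0.0056^(1/2) = 1210 ft³/s.

Q = 1210 ft³/s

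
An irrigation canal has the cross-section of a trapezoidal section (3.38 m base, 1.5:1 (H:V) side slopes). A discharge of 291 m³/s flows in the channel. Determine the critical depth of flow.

y_c = 4.98 m

At critical depth, Q² T / (g A³) = 1, i.e. A³/T = Q²/g = 291²/9.81 = 8632.
At y = 3.78 m: A³/T = 2720 — low.
At y = 5.9 m: A³/T = 17820 — high.
At y = 4.98 m: A³/T = 8611 — close enough.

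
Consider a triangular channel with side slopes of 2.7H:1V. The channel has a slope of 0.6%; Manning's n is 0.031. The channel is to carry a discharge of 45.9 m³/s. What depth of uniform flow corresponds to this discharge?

Manning's equation rearranged: A R^(2/3) = nQ / (1·√S) = 0.031 × 45.9 / (√0.006) = 18.37.
Try y = 3.01 m: A R^(2/3) = 30.78 — too large.
Try y = 2.19 m: A R^(2/3) = 13.18 — too small.
Try y = 2.48 m: A R^(2/3) = 18.36 — matches.

y_n = 2.48 m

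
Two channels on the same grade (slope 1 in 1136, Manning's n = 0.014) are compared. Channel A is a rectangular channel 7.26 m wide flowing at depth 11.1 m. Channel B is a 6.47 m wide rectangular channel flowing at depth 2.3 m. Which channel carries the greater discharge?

Channel A: Flow area A = b·y = 7.26 × 11.1 = 80.59 m². Wetted perimeter P = b + 2y = 7.26 + 2×11.1 = 29.46 m. Hydraulic radius R = A/P = 80.59/29.46 = 2.735 m. Q_A = (1/0.014)·80.59·2.735^(2/3)·√0.0008803 = 334 m³/s.
Channel B: Flow area A = b·y = 6.47 × 2.3 = 14.88 m². Wetted perimeter P = b + 2y = 6.47 + 2×2.3 = 11.07 m. Hydraulic radius R = A/P = 14.88/11.07 = 1.344 m. Q_B = (1/0.014)·14.88·1.344^(2/3)·√0.0008803 = 38.41 m³/s.
Q_A = 334 m³/s vs Q_B = 38.41 m³/s, so channel A carries more.

channel A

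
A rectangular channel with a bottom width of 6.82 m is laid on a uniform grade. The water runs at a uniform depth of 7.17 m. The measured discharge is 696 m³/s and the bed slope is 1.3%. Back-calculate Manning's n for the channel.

n = 0.014

Flow area A = b·y = 6.82 × 7.17 = 48.9 m². Wetted perimeter P = b + 2y = 6.82 + 2×7.17 = 21.16 m.
Hydraulic radius R = A/P = 48.9/21.16 = 2.311 m.
Rearranging Manning's equation: n = (1/Q) A R^(2/3) S^(1/2) = (1/696) × 48.9 × 2.311^(2/3) × √0.013 = 0.014.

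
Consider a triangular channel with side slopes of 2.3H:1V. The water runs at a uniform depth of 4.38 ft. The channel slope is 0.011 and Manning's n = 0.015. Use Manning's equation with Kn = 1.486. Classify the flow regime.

For a triangular section with side slope z = 2.3: A = zy² = 2.3×4.38² = 44.12 ft²; P = 2y√(1+z²) = 2×4.38×2.508 = 21.97 ft.
Hydraulic radius R = A/P = 44.12/21.97 = 2.008 ft.
V = (1.486/n) R^(2/3) √S = (1.486/0.015) × 2.008^(2/3) × √0.011 = 16.54 ft/s. Hydraulic depth D_h = A/T = 44.12/20.15 = 2.19 ft.
Froude number Fr = V/√(g·D_h) = 16.54/√(32.2×2.19) = 1.97, which is greater than 1, so the flow is supercritical.

supercritical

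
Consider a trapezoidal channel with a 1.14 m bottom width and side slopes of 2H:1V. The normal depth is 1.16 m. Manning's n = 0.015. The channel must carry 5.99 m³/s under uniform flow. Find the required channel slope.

S = 0.00092

With bottom width b = 1.14 m and side slope z = 2: A = (b + zy)y = (1.14 + 2×1.16)×1.16 = 4.014 m²; P = b + 2y√(1+z²) = 1.14 + 2×1.16×2.236 = 6.328 m.
Hydraulic radius R = A/P = 4.014/6.328 = 0.6343 m.
From Manning's equation, S = [nQ / (1 A R^(2/3))]² = [0.015 × 5.99 / (1 × 4.014 × 0.6343^(2/3))]² = 0.00092.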